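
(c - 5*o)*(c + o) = c^2 - 4*c*o - 5*o^2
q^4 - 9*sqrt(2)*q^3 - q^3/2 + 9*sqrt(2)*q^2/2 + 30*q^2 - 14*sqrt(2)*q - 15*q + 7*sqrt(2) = (q - 1/2)*(q - 7*sqrt(2))*(q - sqrt(2))^2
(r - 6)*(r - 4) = r^2 - 10*r + 24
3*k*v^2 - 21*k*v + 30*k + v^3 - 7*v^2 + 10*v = (3*k + v)*(v - 5)*(v - 2)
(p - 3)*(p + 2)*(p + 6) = p^3 + 5*p^2 - 12*p - 36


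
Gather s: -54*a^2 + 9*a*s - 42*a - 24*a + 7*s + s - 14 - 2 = -54*a^2 - 66*a + s*(9*a + 8) - 16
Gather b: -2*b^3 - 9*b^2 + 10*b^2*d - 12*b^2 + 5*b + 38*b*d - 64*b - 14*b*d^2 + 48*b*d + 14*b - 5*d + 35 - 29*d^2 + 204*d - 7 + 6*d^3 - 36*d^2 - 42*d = -2*b^3 + b^2*(10*d - 21) + b*(-14*d^2 + 86*d - 45) + 6*d^3 - 65*d^2 + 157*d + 28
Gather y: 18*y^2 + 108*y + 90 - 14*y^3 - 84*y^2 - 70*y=-14*y^3 - 66*y^2 + 38*y + 90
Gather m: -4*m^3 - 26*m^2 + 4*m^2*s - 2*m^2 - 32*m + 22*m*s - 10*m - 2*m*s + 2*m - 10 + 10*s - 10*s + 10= -4*m^3 + m^2*(4*s - 28) + m*(20*s - 40)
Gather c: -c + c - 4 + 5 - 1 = 0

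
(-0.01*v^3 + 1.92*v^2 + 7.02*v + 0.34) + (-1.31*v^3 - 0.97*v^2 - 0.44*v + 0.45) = -1.32*v^3 + 0.95*v^2 + 6.58*v + 0.79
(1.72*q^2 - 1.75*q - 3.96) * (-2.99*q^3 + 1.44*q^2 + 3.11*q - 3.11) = -5.1428*q^5 + 7.7093*q^4 + 14.6696*q^3 - 16.4941*q^2 - 6.8731*q + 12.3156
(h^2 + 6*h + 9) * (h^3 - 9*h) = h^5 + 6*h^4 - 54*h^2 - 81*h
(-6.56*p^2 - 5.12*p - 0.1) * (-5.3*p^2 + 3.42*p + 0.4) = 34.768*p^4 + 4.7008*p^3 - 19.6044*p^2 - 2.39*p - 0.04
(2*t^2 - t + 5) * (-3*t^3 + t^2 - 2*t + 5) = -6*t^5 + 5*t^4 - 20*t^3 + 17*t^2 - 15*t + 25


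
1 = 1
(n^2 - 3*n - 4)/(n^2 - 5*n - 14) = (-n^2 + 3*n + 4)/(-n^2 + 5*n + 14)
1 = 1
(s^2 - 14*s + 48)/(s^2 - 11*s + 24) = (s - 6)/(s - 3)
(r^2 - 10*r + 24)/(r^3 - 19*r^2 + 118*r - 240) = (r - 4)/(r^2 - 13*r + 40)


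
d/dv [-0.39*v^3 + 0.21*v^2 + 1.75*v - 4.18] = -1.17*v^2 + 0.42*v + 1.75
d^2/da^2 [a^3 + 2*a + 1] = 6*a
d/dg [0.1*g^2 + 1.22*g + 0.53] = 0.2*g + 1.22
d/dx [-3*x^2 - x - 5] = -6*x - 1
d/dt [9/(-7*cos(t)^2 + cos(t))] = 9*(sin(t)/cos(t)^2 - 14*tan(t))/(7*cos(t) - 1)^2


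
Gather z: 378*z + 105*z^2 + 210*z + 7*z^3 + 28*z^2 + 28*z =7*z^3 + 133*z^2 + 616*z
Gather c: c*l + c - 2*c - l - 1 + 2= c*(l - 1) - l + 1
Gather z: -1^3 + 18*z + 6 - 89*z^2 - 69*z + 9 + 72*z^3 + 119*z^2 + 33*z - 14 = 72*z^3 + 30*z^2 - 18*z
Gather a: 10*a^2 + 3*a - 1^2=10*a^2 + 3*a - 1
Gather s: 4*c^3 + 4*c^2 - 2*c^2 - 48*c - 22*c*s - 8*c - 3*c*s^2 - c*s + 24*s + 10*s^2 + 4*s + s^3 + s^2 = 4*c^3 + 2*c^2 - 56*c + s^3 + s^2*(11 - 3*c) + s*(28 - 23*c)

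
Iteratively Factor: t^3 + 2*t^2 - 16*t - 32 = (t + 2)*(t^2 - 16) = (t - 4)*(t + 2)*(t + 4)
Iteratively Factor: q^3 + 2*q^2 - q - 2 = (q + 1)*(q^2 + q - 2) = (q - 1)*(q + 1)*(q + 2)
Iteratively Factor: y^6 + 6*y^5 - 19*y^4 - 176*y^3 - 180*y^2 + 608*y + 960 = (y - 2)*(y^5 + 8*y^4 - 3*y^3 - 182*y^2 - 544*y - 480) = (y - 2)*(y + 4)*(y^4 + 4*y^3 - 19*y^2 - 106*y - 120) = (y - 5)*(y - 2)*(y + 4)*(y^3 + 9*y^2 + 26*y + 24) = (y - 5)*(y - 2)*(y + 3)*(y + 4)*(y^2 + 6*y + 8) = (y - 5)*(y - 2)*(y + 2)*(y + 3)*(y + 4)*(y + 4)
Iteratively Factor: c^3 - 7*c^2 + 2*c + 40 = (c + 2)*(c^2 - 9*c + 20) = (c - 5)*(c + 2)*(c - 4)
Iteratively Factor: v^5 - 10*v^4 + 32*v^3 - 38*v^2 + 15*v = (v - 3)*(v^4 - 7*v^3 + 11*v^2 - 5*v) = v*(v - 3)*(v^3 - 7*v^2 + 11*v - 5) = v*(v - 5)*(v - 3)*(v^2 - 2*v + 1) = v*(v - 5)*(v - 3)*(v - 1)*(v - 1)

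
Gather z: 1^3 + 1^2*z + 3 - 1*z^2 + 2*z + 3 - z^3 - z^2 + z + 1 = -z^3 - 2*z^2 + 4*z + 8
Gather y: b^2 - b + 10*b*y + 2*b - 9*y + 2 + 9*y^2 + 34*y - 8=b^2 + b + 9*y^2 + y*(10*b + 25) - 6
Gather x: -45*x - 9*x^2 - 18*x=-9*x^2 - 63*x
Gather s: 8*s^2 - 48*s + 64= 8*s^2 - 48*s + 64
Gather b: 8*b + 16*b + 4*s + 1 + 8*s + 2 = 24*b + 12*s + 3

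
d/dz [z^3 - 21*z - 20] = 3*z^2 - 21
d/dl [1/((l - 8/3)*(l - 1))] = 3*(11 - 6*l)/(9*l^4 - 66*l^3 + 169*l^2 - 176*l + 64)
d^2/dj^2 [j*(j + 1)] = 2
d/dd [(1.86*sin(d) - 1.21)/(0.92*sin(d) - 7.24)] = -12.3532*cos(d)/(0.92*sin(d) - 7.24)^2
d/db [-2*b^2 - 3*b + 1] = -4*b - 3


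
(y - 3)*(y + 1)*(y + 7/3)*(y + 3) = y^4 + 10*y^3/3 - 20*y^2/3 - 30*y - 21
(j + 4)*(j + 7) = j^2 + 11*j + 28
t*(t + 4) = t^2 + 4*t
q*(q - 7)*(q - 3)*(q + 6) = q^4 - 4*q^3 - 39*q^2 + 126*q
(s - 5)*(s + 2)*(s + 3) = s^3 - 19*s - 30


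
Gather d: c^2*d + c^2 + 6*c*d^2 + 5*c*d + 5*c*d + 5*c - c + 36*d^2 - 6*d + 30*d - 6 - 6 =c^2 + 4*c + d^2*(6*c + 36) + d*(c^2 + 10*c + 24) - 12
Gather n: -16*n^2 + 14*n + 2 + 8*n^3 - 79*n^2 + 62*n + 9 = 8*n^3 - 95*n^2 + 76*n + 11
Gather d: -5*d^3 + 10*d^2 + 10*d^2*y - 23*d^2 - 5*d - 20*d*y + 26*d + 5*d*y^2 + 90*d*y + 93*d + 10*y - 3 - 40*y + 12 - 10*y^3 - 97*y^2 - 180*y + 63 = -5*d^3 + d^2*(10*y - 13) + d*(5*y^2 + 70*y + 114) - 10*y^3 - 97*y^2 - 210*y + 72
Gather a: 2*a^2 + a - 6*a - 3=2*a^2 - 5*a - 3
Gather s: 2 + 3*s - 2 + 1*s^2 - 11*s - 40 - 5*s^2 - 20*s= -4*s^2 - 28*s - 40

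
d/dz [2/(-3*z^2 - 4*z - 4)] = 4*(3*z + 2)/(3*z^2 + 4*z + 4)^2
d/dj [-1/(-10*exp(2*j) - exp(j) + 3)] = (-20*exp(j) - 1)*exp(j)/(10*exp(2*j) + exp(j) - 3)^2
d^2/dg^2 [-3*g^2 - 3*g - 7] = -6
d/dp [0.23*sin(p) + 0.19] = 0.23*cos(p)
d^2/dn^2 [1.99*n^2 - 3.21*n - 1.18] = 3.98000000000000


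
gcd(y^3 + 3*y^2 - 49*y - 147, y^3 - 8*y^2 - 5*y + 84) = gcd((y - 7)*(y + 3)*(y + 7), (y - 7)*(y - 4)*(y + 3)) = y^2 - 4*y - 21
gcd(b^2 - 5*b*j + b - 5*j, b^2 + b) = b + 1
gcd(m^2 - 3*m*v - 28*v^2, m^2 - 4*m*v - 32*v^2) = m + 4*v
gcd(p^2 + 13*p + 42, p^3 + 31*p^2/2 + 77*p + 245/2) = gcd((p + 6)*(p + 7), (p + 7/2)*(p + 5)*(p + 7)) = p + 7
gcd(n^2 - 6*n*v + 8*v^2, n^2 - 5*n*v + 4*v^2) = -n + 4*v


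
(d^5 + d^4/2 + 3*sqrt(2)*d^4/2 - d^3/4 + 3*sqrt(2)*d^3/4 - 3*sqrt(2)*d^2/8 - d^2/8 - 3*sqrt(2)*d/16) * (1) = d^5 + d^4/2 + 3*sqrt(2)*d^4/2 - d^3/4 + 3*sqrt(2)*d^3/4 - 3*sqrt(2)*d^2/8 - d^2/8 - 3*sqrt(2)*d/16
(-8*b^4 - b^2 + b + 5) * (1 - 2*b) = 16*b^5 - 8*b^4 + 2*b^3 - 3*b^2 - 9*b + 5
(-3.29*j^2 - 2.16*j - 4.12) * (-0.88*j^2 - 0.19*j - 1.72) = 2.8952*j^4 + 2.5259*j^3 + 9.6948*j^2 + 4.498*j + 7.0864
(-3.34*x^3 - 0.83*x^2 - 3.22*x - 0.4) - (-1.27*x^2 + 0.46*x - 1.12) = -3.34*x^3 + 0.44*x^2 - 3.68*x + 0.72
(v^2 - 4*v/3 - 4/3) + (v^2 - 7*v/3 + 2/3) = 2*v^2 - 11*v/3 - 2/3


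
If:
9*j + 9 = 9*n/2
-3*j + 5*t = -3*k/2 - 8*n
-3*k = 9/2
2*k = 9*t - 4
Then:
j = -515/468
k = -3/2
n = -47/234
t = 1/9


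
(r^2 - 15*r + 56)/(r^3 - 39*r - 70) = (r - 8)/(r^2 + 7*r + 10)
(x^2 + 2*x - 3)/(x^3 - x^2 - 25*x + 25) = (x + 3)/(x^2 - 25)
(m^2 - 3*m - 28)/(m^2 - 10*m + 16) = (m^2 - 3*m - 28)/(m^2 - 10*m + 16)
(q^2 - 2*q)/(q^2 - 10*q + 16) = q/(q - 8)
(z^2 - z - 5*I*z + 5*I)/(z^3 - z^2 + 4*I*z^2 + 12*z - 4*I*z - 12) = (z - 5*I)/(z^2 + 4*I*z + 12)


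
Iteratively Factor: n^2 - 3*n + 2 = (n - 2)*(n - 1)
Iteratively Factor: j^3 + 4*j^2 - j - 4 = (j - 1)*(j^2 + 5*j + 4) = (j - 1)*(j + 1)*(j + 4)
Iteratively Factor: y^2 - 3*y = (y - 3)*(y)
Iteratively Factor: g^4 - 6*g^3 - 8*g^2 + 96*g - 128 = (g - 2)*(g^3 - 4*g^2 - 16*g + 64) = (g - 2)*(g + 4)*(g^2 - 8*g + 16) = (g - 4)*(g - 2)*(g + 4)*(g - 4)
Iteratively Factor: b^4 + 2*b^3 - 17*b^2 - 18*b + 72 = (b + 4)*(b^3 - 2*b^2 - 9*b + 18) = (b + 3)*(b + 4)*(b^2 - 5*b + 6) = (b - 3)*(b + 3)*(b + 4)*(b - 2)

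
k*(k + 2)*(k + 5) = k^3 + 7*k^2 + 10*k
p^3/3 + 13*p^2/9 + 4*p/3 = p*(p/3 + 1)*(p + 4/3)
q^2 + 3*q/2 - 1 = (q - 1/2)*(q + 2)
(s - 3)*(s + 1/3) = s^2 - 8*s/3 - 1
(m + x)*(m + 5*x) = m^2 + 6*m*x + 5*x^2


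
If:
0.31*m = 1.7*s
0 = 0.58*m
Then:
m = 0.00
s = 0.00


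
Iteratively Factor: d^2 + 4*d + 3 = (d + 1)*(d + 3)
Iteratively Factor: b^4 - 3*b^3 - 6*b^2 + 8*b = (b - 1)*(b^3 - 2*b^2 - 8*b) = (b - 4)*(b - 1)*(b^2 + 2*b) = (b - 4)*(b - 1)*(b + 2)*(b)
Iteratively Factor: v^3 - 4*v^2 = (v - 4)*(v^2) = v*(v - 4)*(v)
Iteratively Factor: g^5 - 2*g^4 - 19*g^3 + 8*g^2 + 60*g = (g + 3)*(g^4 - 5*g^3 - 4*g^2 + 20*g) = (g + 2)*(g + 3)*(g^3 - 7*g^2 + 10*g) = (g - 2)*(g + 2)*(g + 3)*(g^2 - 5*g) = (g - 5)*(g - 2)*(g + 2)*(g + 3)*(g)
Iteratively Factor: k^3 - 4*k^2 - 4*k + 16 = (k - 2)*(k^2 - 2*k - 8) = (k - 2)*(k + 2)*(k - 4)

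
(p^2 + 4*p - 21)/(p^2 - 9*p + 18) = (p + 7)/(p - 6)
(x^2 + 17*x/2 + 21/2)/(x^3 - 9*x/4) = 2*(x + 7)/(x*(2*x - 3))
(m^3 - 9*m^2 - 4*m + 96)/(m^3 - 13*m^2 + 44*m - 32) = (m + 3)/(m - 1)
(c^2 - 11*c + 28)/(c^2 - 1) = (c^2 - 11*c + 28)/(c^2 - 1)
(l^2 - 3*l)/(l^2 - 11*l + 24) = l/(l - 8)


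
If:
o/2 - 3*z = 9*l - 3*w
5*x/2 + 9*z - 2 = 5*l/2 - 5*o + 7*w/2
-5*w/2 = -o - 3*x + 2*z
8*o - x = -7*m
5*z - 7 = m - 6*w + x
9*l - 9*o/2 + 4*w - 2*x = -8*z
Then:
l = 231873/476000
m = -809103/476000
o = 362043/238000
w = 251207/238000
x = 128967/476000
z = -18131/119000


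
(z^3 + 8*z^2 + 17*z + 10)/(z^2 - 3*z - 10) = (z^2 + 6*z + 5)/(z - 5)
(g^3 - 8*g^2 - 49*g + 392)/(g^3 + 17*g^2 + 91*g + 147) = (g^2 - 15*g + 56)/(g^2 + 10*g + 21)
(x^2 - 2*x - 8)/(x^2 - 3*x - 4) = (x + 2)/(x + 1)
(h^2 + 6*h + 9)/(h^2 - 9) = (h + 3)/(h - 3)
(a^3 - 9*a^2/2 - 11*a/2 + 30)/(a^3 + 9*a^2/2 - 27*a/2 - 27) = (2*a^2 - 3*a - 20)/(2*a^2 + 15*a + 18)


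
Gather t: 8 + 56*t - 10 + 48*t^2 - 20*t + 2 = 48*t^2 + 36*t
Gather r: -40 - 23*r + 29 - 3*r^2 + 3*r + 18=-3*r^2 - 20*r + 7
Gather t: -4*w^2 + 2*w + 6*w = -4*w^2 + 8*w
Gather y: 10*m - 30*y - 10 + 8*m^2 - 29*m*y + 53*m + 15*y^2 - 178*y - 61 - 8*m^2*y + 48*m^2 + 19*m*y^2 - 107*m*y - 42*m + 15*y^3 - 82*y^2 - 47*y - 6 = 56*m^2 + 21*m + 15*y^3 + y^2*(19*m - 67) + y*(-8*m^2 - 136*m - 255) - 77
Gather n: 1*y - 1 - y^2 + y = -y^2 + 2*y - 1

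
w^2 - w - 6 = (w - 3)*(w + 2)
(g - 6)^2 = g^2 - 12*g + 36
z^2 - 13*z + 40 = (z - 8)*(z - 5)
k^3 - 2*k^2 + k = k*(k - 1)^2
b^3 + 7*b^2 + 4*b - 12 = (b - 1)*(b + 2)*(b + 6)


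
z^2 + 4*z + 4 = (z + 2)^2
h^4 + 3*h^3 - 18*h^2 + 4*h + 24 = (h - 2)^2*(h + 1)*(h + 6)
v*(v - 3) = v^2 - 3*v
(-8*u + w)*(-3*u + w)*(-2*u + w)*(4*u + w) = -192*u^4 + 136*u^3*w - 6*u^2*w^2 - 9*u*w^3 + w^4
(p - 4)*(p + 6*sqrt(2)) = p^2 - 4*p + 6*sqrt(2)*p - 24*sqrt(2)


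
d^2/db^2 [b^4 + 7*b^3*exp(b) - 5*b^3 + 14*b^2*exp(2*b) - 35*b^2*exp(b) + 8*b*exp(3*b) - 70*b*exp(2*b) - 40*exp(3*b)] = 7*b^3*exp(b) + 56*b^2*exp(2*b) + 7*b^2*exp(b) + 12*b^2 + 72*b*exp(3*b) - 168*b*exp(2*b) - 98*b*exp(b) - 30*b - 312*exp(3*b) - 252*exp(2*b) - 70*exp(b)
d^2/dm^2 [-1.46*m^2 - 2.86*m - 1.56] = -2.92000000000000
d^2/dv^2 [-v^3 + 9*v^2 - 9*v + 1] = 18 - 6*v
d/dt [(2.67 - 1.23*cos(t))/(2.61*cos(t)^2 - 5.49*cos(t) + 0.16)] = (-3.2103*cos(t)^2 + 13.9374*cos(t) - 14.4615)*sin(t)/(6.8121*cos(t)^4 - 28.6578*cos(t)^3 + 30.9753*cos(t)^2 - 1.7568*cos(t) + 0.0256)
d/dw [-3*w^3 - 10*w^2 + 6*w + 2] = -9*w^2 - 20*w + 6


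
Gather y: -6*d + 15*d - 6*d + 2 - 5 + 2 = 3*d - 1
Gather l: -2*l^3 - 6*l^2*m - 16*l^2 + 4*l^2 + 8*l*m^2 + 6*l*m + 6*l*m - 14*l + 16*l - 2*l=-2*l^3 + l^2*(-6*m - 12) + l*(8*m^2 + 12*m)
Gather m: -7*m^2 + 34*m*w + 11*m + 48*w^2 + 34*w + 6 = -7*m^2 + m*(34*w + 11) + 48*w^2 + 34*w + 6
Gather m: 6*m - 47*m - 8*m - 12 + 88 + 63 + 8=147 - 49*m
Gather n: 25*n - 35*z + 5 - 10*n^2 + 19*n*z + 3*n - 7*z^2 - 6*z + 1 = -10*n^2 + n*(19*z + 28) - 7*z^2 - 41*z + 6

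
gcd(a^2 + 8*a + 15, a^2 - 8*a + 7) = 1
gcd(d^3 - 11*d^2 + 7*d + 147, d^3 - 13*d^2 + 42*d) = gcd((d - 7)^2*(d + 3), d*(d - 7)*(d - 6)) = d - 7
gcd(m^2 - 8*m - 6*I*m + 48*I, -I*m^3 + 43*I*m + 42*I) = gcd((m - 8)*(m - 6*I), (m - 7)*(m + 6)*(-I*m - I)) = 1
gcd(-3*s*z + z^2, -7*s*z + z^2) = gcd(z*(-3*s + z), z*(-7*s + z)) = z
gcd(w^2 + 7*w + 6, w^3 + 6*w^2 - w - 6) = w^2 + 7*w + 6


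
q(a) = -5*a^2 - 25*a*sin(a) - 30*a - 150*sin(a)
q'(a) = -25*a*cos(a) - 10*a - 25*sin(a) - 150*cos(a) - 30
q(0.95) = -174.34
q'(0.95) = -160.90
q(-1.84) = 138.53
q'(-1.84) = 40.16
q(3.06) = -157.08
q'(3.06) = 163.11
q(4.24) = 10.88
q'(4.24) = 66.35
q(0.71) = -133.17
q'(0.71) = -180.61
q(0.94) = -172.73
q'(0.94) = -161.92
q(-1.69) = 143.40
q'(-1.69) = 24.54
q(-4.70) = -1.95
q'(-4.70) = -7.60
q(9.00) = -829.54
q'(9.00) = 211.37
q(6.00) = -276.18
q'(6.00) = -371.07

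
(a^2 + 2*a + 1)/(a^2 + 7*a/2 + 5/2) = 2*(a + 1)/(2*a + 5)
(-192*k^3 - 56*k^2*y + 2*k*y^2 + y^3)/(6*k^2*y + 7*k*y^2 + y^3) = (-32*k^2 - 4*k*y + y^2)/(y*(k + y))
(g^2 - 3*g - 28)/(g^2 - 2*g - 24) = (g - 7)/(g - 6)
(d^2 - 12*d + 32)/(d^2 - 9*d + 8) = (d - 4)/(d - 1)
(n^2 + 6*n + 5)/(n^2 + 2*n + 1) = (n + 5)/(n + 1)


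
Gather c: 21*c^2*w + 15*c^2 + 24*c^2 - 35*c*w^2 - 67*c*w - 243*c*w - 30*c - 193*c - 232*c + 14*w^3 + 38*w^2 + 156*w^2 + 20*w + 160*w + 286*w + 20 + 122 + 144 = c^2*(21*w + 39) + c*(-35*w^2 - 310*w - 455) + 14*w^3 + 194*w^2 + 466*w + 286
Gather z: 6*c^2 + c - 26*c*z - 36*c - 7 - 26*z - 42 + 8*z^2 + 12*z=6*c^2 - 35*c + 8*z^2 + z*(-26*c - 14) - 49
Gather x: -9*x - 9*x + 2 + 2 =4 - 18*x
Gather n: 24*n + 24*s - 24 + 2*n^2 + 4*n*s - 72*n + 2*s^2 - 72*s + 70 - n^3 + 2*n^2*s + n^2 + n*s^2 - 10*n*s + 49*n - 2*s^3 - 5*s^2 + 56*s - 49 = -n^3 + n^2*(2*s + 3) + n*(s^2 - 6*s + 1) - 2*s^3 - 3*s^2 + 8*s - 3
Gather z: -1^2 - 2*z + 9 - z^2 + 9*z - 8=-z^2 + 7*z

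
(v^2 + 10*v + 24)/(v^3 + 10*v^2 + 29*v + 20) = (v + 6)/(v^2 + 6*v + 5)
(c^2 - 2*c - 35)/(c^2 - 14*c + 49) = (c + 5)/(c - 7)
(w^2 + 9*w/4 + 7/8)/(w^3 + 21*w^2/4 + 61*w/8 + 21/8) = 1/(w + 3)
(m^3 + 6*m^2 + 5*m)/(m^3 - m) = (m + 5)/(m - 1)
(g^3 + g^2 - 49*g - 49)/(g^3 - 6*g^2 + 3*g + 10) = (g^2 - 49)/(g^2 - 7*g + 10)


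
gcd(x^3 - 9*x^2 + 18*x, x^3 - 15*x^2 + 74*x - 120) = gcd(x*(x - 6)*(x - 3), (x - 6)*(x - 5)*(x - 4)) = x - 6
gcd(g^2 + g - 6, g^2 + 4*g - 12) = g - 2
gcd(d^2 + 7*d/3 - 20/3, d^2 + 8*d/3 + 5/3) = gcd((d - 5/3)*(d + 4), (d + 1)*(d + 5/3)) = 1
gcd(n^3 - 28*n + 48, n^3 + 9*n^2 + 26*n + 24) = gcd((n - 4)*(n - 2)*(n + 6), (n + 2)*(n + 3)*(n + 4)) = 1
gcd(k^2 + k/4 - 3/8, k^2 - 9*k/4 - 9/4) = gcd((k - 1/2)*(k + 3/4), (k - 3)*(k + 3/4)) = k + 3/4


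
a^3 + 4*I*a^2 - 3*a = a*(a + I)*(a + 3*I)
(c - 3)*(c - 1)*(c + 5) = c^3 + c^2 - 17*c + 15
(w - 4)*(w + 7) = w^2 + 3*w - 28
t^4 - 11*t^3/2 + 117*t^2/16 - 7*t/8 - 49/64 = (t - 7/2)*(t - 7/4)*(t - 1/2)*(t + 1/4)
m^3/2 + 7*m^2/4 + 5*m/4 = m*(m/2 + 1/2)*(m + 5/2)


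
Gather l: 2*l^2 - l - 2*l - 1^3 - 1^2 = 2*l^2 - 3*l - 2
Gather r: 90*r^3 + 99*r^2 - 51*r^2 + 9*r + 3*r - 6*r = 90*r^3 + 48*r^2 + 6*r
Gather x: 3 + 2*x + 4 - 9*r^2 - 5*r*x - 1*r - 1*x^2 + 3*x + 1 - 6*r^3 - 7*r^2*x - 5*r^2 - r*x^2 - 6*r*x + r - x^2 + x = -6*r^3 - 14*r^2 + x^2*(-r - 2) + x*(-7*r^2 - 11*r + 6) + 8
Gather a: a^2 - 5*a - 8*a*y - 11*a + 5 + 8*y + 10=a^2 + a*(-8*y - 16) + 8*y + 15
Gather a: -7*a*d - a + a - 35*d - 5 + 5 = -7*a*d - 35*d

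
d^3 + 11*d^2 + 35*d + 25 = (d + 1)*(d + 5)^2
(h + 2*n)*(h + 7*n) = h^2 + 9*h*n + 14*n^2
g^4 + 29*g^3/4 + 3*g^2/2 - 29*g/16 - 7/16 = (g - 1/2)*(g + 1/4)*(g + 1/2)*(g + 7)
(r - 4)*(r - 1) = r^2 - 5*r + 4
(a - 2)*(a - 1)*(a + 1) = a^3 - 2*a^2 - a + 2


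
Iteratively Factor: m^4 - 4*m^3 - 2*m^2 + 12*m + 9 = (m - 3)*(m^3 - m^2 - 5*m - 3) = (m - 3)*(m + 1)*(m^2 - 2*m - 3) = (m - 3)*(m + 1)^2*(m - 3)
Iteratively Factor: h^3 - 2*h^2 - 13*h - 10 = (h - 5)*(h^2 + 3*h + 2) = (h - 5)*(h + 1)*(h + 2)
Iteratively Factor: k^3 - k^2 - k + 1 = (k - 1)*(k^2 - 1) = (k - 1)*(k + 1)*(k - 1)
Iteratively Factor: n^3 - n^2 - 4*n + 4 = (n - 2)*(n^2 + n - 2) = (n - 2)*(n + 2)*(n - 1)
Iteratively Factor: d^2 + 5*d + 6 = (d + 3)*(d + 2)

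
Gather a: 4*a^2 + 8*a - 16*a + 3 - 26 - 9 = 4*a^2 - 8*a - 32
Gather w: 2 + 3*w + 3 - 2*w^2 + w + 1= -2*w^2 + 4*w + 6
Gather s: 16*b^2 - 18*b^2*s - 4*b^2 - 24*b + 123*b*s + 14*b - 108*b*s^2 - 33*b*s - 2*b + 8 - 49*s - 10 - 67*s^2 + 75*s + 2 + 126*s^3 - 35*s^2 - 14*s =12*b^2 - 12*b + 126*s^3 + s^2*(-108*b - 102) + s*(-18*b^2 + 90*b + 12)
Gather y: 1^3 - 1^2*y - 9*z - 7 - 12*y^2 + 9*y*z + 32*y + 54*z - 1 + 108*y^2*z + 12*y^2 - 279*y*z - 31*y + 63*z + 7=108*y^2*z - 270*y*z + 108*z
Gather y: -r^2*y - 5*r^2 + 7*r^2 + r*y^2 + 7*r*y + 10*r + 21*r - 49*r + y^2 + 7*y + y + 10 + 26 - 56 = 2*r^2 - 18*r + y^2*(r + 1) + y*(-r^2 + 7*r + 8) - 20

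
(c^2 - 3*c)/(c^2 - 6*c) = (c - 3)/(c - 6)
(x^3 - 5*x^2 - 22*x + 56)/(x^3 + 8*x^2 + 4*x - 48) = (x - 7)/(x + 6)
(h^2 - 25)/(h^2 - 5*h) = (h + 5)/h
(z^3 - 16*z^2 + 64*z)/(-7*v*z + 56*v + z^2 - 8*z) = z*(z - 8)/(-7*v + z)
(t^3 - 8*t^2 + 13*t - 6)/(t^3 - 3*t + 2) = (t - 6)/(t + 2)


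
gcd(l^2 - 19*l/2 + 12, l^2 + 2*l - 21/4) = l - 3/2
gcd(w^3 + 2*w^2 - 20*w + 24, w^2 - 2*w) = w - 2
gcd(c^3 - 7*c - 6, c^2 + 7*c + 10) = c + 2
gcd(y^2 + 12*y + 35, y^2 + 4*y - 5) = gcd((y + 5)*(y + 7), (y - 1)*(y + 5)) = y + 5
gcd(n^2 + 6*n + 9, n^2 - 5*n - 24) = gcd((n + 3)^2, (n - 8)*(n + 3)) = n + 3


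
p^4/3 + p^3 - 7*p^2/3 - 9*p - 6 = (p/3 + 1)*(p - 3)*(p + 1)*(p + 2)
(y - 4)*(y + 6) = y^2 + 2*y - 24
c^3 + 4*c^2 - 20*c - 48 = (c - 4)*(c + 2)*(c + 6)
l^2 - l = l*(l - 1)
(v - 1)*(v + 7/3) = v^2 + 4*v/3 - 7/3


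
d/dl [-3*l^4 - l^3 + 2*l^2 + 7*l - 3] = -12*l^3 - 3*l^2 + 4*l + 7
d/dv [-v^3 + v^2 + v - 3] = -3*v^2 + 2*v + 1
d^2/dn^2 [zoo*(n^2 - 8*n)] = zoo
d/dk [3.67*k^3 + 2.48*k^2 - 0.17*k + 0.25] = 11.01*k^2 + 4.96*k - 0.17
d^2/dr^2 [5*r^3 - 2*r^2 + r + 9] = 30*r - 4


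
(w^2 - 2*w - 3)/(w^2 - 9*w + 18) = (w + 1)/(w - 6)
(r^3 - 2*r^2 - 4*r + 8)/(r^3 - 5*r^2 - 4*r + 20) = (r - 2)/(r - 5)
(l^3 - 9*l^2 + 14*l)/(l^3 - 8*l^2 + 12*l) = (l - 7)/(l - 6)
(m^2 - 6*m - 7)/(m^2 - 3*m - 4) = (m - 7)/(m - 4)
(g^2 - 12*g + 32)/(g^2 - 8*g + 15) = (g^2 - 12*g + 32)/(g^2 - 8*g + 15)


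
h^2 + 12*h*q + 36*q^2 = (h + 6*q)^2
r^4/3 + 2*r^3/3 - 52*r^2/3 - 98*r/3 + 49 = (r/3 + 1)*(r - 7)*(r - 1)*(r + 7)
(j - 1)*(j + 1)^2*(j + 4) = j^4 + 5*j^3 + 3*j^2 - 5*j - 4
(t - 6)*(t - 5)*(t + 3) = t^3 - 8*t^2 - 3*t + 90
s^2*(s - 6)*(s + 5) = s^4 - s^3 - 30*s^2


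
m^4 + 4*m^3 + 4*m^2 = m^2*(m + 2)^2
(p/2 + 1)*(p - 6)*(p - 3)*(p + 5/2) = p^4/2 - 9*p^3/4 - 35*p^2/4 + 18*p + 45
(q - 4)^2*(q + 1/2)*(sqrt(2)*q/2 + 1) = sqrt(2)*q^4/2 - 15*sqrt(2)*q^3/4 + q^3 - 15*q^2/2 + 6*sqrt(2)*q^2 + 4*sqrt(2)*q + 12*q + 8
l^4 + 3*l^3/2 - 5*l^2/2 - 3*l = l*(l - 3/2)*(l + 1)*(l + 2)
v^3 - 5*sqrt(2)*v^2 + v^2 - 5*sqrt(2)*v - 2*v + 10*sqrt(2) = (v - 1)*(v + 2)*(v - 5*sqrt(2))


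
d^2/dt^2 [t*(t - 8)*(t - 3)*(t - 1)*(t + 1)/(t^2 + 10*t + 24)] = 6*(t^7 + 23*t^6 + 162*t^5 - 164*t^4 - 4582*t^3 - 7416*t^2 + 13824*t + 4032)/(t^6 + 30*t^5 + 372*t^4 + 2440*t^3 + 8928*t^2 + 17280*t + 13824)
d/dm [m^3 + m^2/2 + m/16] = 3*m^2 + m + 1/16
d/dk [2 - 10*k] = -10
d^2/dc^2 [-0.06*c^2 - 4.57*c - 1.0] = -0.120000000000000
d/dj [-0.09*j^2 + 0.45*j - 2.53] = 0.45 - 0.18*j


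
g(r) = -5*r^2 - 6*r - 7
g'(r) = -10*r - 6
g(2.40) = -50.20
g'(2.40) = -30.00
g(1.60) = -29.40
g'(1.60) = -22.00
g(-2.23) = -18.48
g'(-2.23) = 16.30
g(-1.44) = -8.73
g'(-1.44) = 8.40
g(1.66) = -30.74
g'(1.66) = -22.60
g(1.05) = -18.81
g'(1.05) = -16.50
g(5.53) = -193.08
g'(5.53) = -61.30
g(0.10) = -7.65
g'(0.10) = -7.00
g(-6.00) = -151.00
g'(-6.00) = 54.00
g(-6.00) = -151.00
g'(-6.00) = 54.00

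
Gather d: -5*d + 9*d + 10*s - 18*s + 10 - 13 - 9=4*d - 8*s - 12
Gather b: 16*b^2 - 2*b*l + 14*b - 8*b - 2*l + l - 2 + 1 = 16*b^2 + b*(6 - 2*l) - l - 1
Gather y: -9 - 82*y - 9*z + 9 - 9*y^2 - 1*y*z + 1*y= -9*y^2 + y*(-z - 81) - 9*z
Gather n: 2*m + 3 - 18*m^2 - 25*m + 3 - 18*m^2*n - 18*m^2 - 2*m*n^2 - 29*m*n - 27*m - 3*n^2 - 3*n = -36*m^2 - 50*m + n^2*(-2*m - 3) + n*(-18*m^2 - 29*m - 3) + 6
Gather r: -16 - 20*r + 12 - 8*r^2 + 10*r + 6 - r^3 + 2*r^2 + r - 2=-r^3 - 6*r^2 - 9*r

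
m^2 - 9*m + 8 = (m - 8)*(m - 1)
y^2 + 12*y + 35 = (y + 5)*(y + 7)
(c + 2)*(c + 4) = c^2 + 6*c + 8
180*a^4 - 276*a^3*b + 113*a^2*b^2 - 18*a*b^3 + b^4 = (-6*a + b)^2*(-5*a + b)*(-a + b)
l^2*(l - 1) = l^3 - l^2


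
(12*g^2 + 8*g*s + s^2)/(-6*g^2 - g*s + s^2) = (6*g + s)/(-3*g + s)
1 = 1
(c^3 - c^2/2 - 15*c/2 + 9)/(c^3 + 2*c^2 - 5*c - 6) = (c - 3/2)/(c + 1)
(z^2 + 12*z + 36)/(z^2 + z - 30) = (z + 6)/(z - 5)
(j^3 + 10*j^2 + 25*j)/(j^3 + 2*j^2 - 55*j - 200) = j/(j - 8)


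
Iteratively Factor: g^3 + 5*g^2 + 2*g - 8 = (g - 1)*(g^2 + 6*g + 8) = (g - 1)*(g + 4)*(g + 2)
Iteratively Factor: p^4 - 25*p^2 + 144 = (p - 4)*(p^3 + 4*p^2 - 9*p - 36) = (p - 4)*(p + 4)*(p^2 - 9) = (p - 4)*(p - 3)*(p + 4)*(p + 3)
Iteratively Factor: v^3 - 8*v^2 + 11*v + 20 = (v + 1)*(v^2 - 9*v + 20) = (v - 4)*(v + 1)*(v - 5)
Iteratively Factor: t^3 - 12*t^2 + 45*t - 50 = (t - 2)*(t^2 - 10*t + 25) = (t - 5)*(t - 2)*(t - 5)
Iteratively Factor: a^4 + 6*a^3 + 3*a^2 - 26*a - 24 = (a + 4)*(a^3 + 2*a^2 - 5*a - 6) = (a + 3)*(a + 4)*(a^2 - a - 2) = (a + 1)*(a + 3)*(a + 4)*(a - 2)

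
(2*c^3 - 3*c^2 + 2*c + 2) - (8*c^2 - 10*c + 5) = 2*c^3 - 11*c^2 + 12*c - 3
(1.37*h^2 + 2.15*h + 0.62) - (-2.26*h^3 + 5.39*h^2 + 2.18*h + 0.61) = 2.26*h^3 - 4.02*h^2 - 0.0300000000000002*h + 0.01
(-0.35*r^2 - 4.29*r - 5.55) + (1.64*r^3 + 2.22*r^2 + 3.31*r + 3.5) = 1.64*r^3 + 1.87*r^2 - 0.98*r - 2.05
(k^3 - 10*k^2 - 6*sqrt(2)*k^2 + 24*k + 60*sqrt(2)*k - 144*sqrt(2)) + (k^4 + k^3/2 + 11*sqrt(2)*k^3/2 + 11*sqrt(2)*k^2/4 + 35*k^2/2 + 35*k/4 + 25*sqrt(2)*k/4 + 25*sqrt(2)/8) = k^4 + 3*k^3/2 + 11*sqrt(2)*k^3/2 - 13*sqrt(2)*k^2/4 + 15*k^2/2 + 131*k/4 + 265*sqrt(2)*k/4 - 1127*sqrt(2)/8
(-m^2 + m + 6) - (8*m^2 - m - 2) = -9*m^2 + 2*m + 8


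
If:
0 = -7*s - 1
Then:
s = -1/7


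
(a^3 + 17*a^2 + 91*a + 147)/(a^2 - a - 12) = (a^2 + 14*a + 49)/(a - 4)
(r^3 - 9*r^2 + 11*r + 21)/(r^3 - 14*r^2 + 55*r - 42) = (r^2 - 2*r - 3)/(r^2 - 7*r + 6)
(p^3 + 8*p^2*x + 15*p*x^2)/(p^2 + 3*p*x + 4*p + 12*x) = p*(p + 5*x)/(p + 4)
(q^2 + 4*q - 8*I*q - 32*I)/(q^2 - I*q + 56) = (q + 4)/(q + 7*I)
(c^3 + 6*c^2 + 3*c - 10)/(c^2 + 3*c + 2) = (c^2 + 4*c - 5)/(c + 1)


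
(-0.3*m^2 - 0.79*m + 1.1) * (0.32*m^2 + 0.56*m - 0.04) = -0.096*m^4 - 0.4208*m^3 - 0.0784*m^2 + 0.6476*m - 0.044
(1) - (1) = 0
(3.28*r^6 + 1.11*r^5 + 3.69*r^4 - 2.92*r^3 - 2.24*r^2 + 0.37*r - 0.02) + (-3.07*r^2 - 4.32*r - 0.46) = 3.28*r^6 + 1.11*r^5 + 3.69*r^4 - 2.92*r^3 - 5.31*r^2 - 3.95*r - 0.48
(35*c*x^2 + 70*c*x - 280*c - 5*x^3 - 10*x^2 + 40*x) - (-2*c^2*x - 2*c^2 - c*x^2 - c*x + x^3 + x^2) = 2*c^2*x + 2*c^2 + 36*c*x^2 + 71*c*x - 280*c - 6*x^3 - 11*x^2 + 40*x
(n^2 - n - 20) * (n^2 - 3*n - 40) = n^4 - 4*n^3 - 57*n^2 + 100*n + 800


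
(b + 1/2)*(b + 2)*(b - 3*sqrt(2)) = b^3 - 3*sqrt(2)*b^2 + 5*b^2/2 - 15*sqrt(2)*b/2 + b - 3*sqrt(2)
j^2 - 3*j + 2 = (j - 2)*(j - 1)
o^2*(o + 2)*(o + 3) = o^4 + 5*o^3 + 6*o^2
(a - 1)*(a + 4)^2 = a^3 + 7*a^2 + 8*a - 16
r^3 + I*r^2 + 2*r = r*(r - I)*(r + 2*I)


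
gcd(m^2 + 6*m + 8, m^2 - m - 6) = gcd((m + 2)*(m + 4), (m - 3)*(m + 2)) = m + 2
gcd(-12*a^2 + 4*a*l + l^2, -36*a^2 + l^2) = 6*a + l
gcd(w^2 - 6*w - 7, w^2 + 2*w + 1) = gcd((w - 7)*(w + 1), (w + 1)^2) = w + 1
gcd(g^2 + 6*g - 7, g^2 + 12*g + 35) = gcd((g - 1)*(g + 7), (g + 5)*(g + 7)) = g + 7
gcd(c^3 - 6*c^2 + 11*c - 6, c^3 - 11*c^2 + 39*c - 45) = c - 3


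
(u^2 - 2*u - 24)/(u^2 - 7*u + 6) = (u + 4)/(u - 1)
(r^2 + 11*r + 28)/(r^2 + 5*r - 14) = (r + 4)/(r - 2)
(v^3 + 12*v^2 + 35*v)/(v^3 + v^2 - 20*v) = (v + 7)/(v - 4)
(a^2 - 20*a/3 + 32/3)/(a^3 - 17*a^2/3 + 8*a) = (a - 4)/(a*(a - 3))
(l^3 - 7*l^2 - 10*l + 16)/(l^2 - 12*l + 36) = (l^3 - 7*l^2 - 10*l + 16)/(l^2 - 12*l + 36)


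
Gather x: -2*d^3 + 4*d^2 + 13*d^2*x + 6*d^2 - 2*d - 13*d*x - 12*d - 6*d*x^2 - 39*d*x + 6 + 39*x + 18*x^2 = -2*d^3 + 10*d^2 - 14*d + x^2*(18 - 6*d) + x*(13*d^2 - 52*d + 39) + 6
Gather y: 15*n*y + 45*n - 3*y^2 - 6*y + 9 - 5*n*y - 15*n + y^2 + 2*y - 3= 30*n - 2*y^2 + y*(10*n - 4) + 6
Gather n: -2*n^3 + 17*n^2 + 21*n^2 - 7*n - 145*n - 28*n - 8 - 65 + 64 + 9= -2*n^3 + 38*n^2 - 180*n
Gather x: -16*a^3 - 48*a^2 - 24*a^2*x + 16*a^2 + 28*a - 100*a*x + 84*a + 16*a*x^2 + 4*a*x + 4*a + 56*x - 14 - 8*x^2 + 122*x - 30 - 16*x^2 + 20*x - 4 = -16*a^3 - 32*a^2 + 116*a + x^2*(16*a - 24) + x*(-24*a^2 - 96*a + 198) - 48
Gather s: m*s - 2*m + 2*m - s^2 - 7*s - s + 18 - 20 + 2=-s^2 + s*(m - 8)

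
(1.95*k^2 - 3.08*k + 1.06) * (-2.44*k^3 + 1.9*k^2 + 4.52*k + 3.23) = -4.758*k^5 + 11.2202*k^4 + 0.375599999999999*k^3 - 5.6091*k^2 - 5.1572*k + 3.4238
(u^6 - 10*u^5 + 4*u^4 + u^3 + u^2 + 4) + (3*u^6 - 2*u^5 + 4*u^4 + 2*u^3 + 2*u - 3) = 4*u^6 - 12*u^5 + 8*u^4 + 3*u^3 + u^2 + 2*u + 1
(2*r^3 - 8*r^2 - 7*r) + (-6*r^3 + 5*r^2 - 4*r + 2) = -4*r^3 - 3*r^2 - 11*r + 2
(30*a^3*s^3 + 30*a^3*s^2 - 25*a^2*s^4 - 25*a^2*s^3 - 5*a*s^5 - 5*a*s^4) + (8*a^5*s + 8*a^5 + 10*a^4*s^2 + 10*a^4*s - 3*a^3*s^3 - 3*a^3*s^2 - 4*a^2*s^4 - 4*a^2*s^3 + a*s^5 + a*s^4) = 8*a^5*s + 8*a^5 + 10*a^4*s^2 + 10*a^4*s + 27*a^3*s^3 + 27*a^3*s^2 - 29*a^2*s^4 - 29*a^2*s^3 - 4*a*s^5 - 4*a*s^4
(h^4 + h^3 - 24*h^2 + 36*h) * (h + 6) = h^5 + 7*h^4 - 18*h^3 - 108*h^2 + 216*h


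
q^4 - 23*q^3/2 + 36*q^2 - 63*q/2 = q*(q - 7)*(q - 3)*(q - 3/2)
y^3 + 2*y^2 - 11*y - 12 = (y - 3)*(y + 1)*(y + 4)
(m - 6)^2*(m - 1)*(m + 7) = m^4 - 6*m^3 - 43*m^2 + 300*m - 252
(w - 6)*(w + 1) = w^2 - 5*w - 6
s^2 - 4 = (s - 2)*(s + 2)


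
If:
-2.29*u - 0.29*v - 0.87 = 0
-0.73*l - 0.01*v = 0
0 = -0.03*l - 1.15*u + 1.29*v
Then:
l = 0.00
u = -0.34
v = -0.30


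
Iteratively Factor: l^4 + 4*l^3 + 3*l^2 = (l)*(l^3 + 4*l^2 + 3*l) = l*(l + 3)*(l^2 + l) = l^2*(l + 3)*(l + 1)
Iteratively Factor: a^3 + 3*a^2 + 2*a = (a)*(a^2 + 3*a + 2) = a*(a + 2)*(a + 1)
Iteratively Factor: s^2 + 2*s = (s + 2)*(s)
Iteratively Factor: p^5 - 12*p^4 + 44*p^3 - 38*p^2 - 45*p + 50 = (p + 1)*(p^4 - 13*p^3 + 57*p^2 - 95*p + 50) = (p - 1)*(p + 1)*(p^3 - 12*p^2 + 45*p - 50) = (p - 5)*(p - 1)*(p + 1)*(p^2 - 7*p + 10) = (p - 5)^2*(p - 1)*(p + 1)*(p - 2)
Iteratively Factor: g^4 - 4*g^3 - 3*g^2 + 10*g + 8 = (g - 2)*(g^3 - 2*g^2 - 7*g - 4) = (g - 2)*(g + 1)*(g^2 - 3*g - 4) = (g - 2)*(g + 1)^2*(g - 4)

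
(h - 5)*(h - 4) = h^2 - 9*h + 20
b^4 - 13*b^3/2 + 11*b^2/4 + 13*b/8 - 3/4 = (b - 6)*(b - 1/2)^2*(b + 1/2)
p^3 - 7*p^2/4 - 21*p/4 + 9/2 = (p - 3)*(p - 3/4)*(p + 2)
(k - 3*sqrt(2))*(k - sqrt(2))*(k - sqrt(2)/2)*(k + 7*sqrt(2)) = k^4 + 5*sqrt(2)*k^3/2 - 53*k^2 + 67*sqrt(2)*k - 42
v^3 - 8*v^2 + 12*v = v*(v - 6)*(v - 2)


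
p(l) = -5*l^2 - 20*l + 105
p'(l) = -10*l - 20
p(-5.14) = 75.70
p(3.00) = 0.00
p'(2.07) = -40.70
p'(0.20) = -22.00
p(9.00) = -480.00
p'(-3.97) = 19.70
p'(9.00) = -110.00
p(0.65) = 89.89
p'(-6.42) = 44.20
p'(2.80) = -48.00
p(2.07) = 42.18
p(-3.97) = 105.60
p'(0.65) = -26.50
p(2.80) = 9.80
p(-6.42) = 27.32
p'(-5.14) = 31.40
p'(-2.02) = 0.20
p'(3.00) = -50.00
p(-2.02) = 125.00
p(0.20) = 100.80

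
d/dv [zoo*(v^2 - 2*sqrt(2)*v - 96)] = zoo*(v + 1)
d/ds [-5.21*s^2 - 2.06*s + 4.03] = -10.42*s - 2.06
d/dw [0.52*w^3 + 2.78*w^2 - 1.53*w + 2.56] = 1.56*w^2 + 5.56*w - 1.53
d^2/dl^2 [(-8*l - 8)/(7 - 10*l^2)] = 160*(40*l^2*(l + 1) - (3*l + 1)*(10*l^2 - 7))/(10*l^2 - 7)^3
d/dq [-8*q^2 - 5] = -16*q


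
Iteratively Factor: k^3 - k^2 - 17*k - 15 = (k - 5)*(k^2 + 4*k + 3) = (k - 5)*(k + 3)*(k + 1)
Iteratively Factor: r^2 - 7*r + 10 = (r - 5)*(r - 2)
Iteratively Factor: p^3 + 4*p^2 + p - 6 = (p + 2)*(p^2 + 2*p - 3) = (p + 2)*(p + 3)*(p - 1)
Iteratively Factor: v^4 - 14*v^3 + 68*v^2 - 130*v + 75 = (v - 1)*(v^3 - 13*v^2 + 55*v - 75) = (v - 5)*(v - 1)*(v^2 - 8*v + 15) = (v - 5)*(v - 3)*(v - 1)*(v - 5)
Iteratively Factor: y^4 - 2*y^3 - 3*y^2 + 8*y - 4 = (y - 1)*(y^3 - y^2 - 4*y + 4) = (y - 1)^2*(y^2 - 4) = (y - 2)*(y - 1)^2*(y + 2)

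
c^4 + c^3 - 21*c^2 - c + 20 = (c - 4)*(c - 1)*(c + 1)*(c + 5)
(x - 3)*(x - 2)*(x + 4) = x^3 - x^2 - 14*x + 24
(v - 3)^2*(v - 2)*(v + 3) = v^4 - 5*v^3 - 3*v^2 + 45*v - 54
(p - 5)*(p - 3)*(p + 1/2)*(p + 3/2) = p^4 - 6*p^3 - p^2/4 + 24*p + 45/4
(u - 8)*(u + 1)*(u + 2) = u^3 - 5*u^2 - 22*u - 16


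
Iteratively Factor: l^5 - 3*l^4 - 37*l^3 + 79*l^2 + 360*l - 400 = (l + 4)*(l^4 - 7*l^3 - 9*l^2 + 115*l - 100) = (l + 4)^2*(l^3 - 11*l^2 + 35*l - 25) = (l - 5)*(l + 4)^2*(l^2 - 6*l + 5) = (l - 5)*(l - 1)*(l + 4)^2*(l - 5)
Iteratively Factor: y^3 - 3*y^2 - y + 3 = (y - 1)*(y^2 - 2*y - 3) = (y - 1)*(y + 1)*(y - 3)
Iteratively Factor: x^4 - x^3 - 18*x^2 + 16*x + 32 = (x + 4)*(x^3 - 5*x^2 + 2*x + 8) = (x - 2)*(x + 4)*(x^2 - 3*x - 4) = (x - 2)*(x + 1)*(x + 4)*(x - 4)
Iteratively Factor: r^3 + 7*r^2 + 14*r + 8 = (r + 4)*(r^2 + 3*r + 2) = (r + 1)*(r + 4)*(r + 2)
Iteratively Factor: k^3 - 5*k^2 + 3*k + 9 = (k - 3)*(k^2 - 2*k - 3) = (k - 3)^2*(k + 1)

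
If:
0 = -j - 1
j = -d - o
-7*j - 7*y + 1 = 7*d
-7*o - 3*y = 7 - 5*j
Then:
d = 157/70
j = -1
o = -87/70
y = -11/10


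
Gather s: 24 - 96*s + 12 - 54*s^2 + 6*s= -54*s^2 - 90*s + 36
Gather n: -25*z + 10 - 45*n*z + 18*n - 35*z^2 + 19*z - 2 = n*(18 - 45*z) - 35*z^2 - 6*z + 8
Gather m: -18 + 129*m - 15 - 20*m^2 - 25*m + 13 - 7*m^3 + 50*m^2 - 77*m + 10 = -7*m^3 + 30*m^2 + 27*m - 10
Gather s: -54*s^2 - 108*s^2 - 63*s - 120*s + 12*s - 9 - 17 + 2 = -162*s^2 - 171*s - 24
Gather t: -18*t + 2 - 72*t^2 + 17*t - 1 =-72*t^2 - t + 1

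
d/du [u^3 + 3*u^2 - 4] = 3*u*(u + 2)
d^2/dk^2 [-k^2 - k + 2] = -2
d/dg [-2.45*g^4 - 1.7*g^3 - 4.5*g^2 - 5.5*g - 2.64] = -9.8*g^3 - 5.1*g^2 - 9.0*g - 5.5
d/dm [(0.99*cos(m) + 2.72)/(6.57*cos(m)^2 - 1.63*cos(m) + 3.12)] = (6.5043*cos(m)^2 + 35.7408*cos(m) - 7.5224)*sin(m)/(43.1649*cos(m)^4 - 21.4182*cos(m)^3 + 43.6537*cos(m)^2 - 10.1712*cos(m) + 9.7344)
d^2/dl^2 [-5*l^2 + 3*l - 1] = -10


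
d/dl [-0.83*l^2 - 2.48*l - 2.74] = -1.66*l - 2.48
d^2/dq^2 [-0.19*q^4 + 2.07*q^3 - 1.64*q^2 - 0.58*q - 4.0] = -2.28*q^2 + 12.42*q - 3.28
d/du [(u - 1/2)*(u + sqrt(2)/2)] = 2*u - 1/2 + sqrt(2)/2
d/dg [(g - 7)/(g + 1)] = 8/(g + 1)^2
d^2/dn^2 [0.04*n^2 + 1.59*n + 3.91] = 0.0800000000000000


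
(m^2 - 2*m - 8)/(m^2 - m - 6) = (m - 4)/(m - 3)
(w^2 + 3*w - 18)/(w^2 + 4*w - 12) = (w - 3)/(w - 2)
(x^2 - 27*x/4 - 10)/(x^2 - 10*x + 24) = (x^2 - 27*x/4 - 10)/(x^2 - 10*x + 24)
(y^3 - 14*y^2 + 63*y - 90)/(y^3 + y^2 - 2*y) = (y^3 - 14*y^2 + 63*y - 90)/(y*(y^2 + y - 2))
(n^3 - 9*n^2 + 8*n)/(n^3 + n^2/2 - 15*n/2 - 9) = 2*n*(n^2 - 9*n + 8)/(2*n^3 + n^2 - 15*n - 18)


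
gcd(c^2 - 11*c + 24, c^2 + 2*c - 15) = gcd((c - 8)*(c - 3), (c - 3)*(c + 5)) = c - 3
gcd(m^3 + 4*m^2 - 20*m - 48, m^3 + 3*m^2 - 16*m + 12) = m + 6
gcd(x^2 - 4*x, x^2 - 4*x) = x^2 - 4*x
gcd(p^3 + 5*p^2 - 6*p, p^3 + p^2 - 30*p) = p^2 + 6*p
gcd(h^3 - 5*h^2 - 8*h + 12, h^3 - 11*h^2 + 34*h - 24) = h^2 - 7*h + 6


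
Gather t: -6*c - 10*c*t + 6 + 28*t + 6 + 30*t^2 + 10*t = -6*c + 30*t^2 + t*(38 - 10*c) + 12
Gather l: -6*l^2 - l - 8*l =-6*l^2 - 9*l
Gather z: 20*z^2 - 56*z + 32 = 20*z^2 - 56*z + 32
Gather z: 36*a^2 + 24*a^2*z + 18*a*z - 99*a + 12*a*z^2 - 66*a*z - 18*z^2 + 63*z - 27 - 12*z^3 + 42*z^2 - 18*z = 36*a^2 - 99*a - 12*z^3 + z^2*(12*a + 24) + z*(24*a^2 - 48*a + 45) - 27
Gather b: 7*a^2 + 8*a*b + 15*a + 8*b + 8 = 7*a^2 + 15*a + b*(8*a + 8) + 8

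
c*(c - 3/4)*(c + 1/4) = c^3 - c^2/2 - 3*c/16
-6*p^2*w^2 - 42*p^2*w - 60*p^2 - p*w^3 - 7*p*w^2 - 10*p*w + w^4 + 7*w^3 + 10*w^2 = (-3*p + w)*(2*p + w)*(w + 2)*(w + 5)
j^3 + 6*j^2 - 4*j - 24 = (j - 2)*(j + 2)*(j + 6)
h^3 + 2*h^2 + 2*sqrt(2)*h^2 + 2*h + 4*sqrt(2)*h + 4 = (h + 2)*(h + sqrt(2))^2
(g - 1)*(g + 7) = g^2 + 6*g - 7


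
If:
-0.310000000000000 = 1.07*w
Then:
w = -0.29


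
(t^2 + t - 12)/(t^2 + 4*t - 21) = (t + 4)/(t + 7)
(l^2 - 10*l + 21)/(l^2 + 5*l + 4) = (l^2 - 10*l + 21)/(l^2 + 5*l + 4)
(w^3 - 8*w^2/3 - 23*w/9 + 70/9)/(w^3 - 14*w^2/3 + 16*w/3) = (9*w^2 - 6*w - 35)/(3*w*(3*w - 8))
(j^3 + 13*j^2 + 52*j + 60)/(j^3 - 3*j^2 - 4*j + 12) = (j^2 + 11*j + 30)/(j^2 - 5*j + 6)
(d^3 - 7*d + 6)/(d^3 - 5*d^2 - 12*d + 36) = (d - 1)/(d - 6)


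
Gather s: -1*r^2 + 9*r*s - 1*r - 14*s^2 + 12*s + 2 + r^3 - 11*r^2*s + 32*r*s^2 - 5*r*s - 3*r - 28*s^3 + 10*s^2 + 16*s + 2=r^3 - r^2 - 4*r - 28*s^3 + s^2*(32*r - 4) + s*(-11*r^2 + 4*r + 28) + 4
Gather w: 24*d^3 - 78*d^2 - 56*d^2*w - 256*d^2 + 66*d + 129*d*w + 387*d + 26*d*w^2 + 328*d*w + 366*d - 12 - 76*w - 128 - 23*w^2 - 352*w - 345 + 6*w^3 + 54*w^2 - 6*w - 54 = 24*d^3 - 334*d^2 + 819*d + 6*w^3 + w^2*(26*d + 31) + w*(-56*d^2 + 457*d - 434) - 539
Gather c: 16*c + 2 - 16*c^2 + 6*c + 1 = -16*c^2 + 22*c + 3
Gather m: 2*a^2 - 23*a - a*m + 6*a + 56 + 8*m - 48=2*a^2 - 17*a + m*(8 - a) + 8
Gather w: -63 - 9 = -72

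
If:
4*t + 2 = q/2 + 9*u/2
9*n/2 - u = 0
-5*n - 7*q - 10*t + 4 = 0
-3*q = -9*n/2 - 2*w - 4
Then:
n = -11*w/136 - 1/34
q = 445*w/816 + 263/204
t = -557*w/1632 - 199/408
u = -99*w/272 - 9/68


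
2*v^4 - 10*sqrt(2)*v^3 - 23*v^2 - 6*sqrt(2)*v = v*(v - 6*sqrt(2))*(sqrt(2)*v + 1)^2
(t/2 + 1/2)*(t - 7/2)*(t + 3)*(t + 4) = t^4/2 + 9*t^3/4 - 9*t^2/2 - 109*t/4 - 21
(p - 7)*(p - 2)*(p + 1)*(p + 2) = p^4 - 6*p^3 - 11*p^2 + 24*p + 28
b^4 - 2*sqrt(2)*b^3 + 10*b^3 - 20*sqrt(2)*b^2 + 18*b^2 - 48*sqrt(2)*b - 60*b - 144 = (b + 4)*(b + 6)*(b - 3*sqrt(2))*(b + sqrt(2))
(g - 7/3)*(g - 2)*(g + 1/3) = g^3 - 4*g^2 + 29*g/9 + 14/9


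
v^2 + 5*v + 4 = (v + 1)*(v + 4)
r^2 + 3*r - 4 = (r - 1)*(r + 4)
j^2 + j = j*(j + 1)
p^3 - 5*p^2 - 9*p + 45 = (p - 5)*(p - 3)*(p + 3)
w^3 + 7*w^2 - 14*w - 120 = (w - 4)*(w + 5)*(w + 6)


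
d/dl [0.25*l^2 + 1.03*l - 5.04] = 0.5*l + 1.03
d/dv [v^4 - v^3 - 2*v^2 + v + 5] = 4*v^3 - 3*v^2 - 4*v + 1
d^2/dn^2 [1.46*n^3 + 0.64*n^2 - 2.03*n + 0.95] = 8.76*n + 1.28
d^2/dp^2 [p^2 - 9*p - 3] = 2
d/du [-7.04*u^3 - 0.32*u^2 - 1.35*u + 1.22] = -21.12*u^2 - 0.64*u - 1.35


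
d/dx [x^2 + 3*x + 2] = 2*x + 3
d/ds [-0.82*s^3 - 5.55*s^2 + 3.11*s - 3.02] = -2.46*s^2 - 11.1*s + 3.11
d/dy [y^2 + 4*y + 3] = 2*y + 4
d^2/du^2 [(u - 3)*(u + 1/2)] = 2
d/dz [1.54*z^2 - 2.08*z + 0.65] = 3.08*z - 2.08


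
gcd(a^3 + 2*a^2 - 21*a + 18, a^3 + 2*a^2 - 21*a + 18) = a^3 + 2*a^2 - 21*a + 18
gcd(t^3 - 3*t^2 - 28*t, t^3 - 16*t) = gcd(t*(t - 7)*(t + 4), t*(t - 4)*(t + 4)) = t^2 + 4*t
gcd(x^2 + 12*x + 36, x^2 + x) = 1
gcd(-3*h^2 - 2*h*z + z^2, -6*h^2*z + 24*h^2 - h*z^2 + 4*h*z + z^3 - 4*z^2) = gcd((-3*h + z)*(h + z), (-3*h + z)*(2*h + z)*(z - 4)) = -3*h + z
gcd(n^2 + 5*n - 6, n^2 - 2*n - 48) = n + 6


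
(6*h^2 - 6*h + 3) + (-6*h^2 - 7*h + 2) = 5 - 13*h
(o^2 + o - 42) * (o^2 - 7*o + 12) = o^4 - 6*o^3 - 37*o^2 + 306*o - 504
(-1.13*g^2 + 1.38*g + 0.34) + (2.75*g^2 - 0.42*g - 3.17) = 1.62*g^2 + 0.96*g - 2.83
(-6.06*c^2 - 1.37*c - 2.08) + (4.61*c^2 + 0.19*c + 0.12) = -1.45*c^2 - 1.18*c - 1.96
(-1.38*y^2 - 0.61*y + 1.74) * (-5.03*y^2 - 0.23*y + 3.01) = 6.9414*y^4 + 3.3857*y^3 - 12.7657*y^2 - 2.2363*y + 5.2374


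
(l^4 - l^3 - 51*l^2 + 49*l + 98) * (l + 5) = l^5 + 4*l^4 - 56*l^3 - 206*l^2 + 343*l + 490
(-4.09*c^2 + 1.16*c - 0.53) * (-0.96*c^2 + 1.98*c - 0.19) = 3.9264*c^4 - 9.2118*c^3 + 3.5827*c^2 - 1.2698*c + 0.1007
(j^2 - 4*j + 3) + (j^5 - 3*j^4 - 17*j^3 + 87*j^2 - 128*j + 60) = j^5 - 3*j^4 - 17*j^3 + 88*j^2 - 132*j + 63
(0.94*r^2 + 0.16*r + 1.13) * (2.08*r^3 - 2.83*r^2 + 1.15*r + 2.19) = 1.9552*r^5 - 2.3274*r^4 + 2.9786*r^3 - 0.9553*r^2 + 1.6499*r + 2.4747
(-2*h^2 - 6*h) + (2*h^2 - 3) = -6*h - 3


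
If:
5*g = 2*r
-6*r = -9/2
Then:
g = 3/10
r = 3/4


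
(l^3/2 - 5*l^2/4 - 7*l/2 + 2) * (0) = 0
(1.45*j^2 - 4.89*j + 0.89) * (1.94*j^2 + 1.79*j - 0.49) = 2.813*j^4 - 6.8911*j^3 - 7.737*j^2 + 3.9892*j - 0.4361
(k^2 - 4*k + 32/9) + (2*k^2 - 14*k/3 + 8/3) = 3*k^2 - 26*k/3 + 56/9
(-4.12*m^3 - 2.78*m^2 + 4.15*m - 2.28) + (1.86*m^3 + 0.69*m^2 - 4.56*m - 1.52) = -2.26*m^3 - 2.09*m^2 - 0.409999999999999*m - 3.8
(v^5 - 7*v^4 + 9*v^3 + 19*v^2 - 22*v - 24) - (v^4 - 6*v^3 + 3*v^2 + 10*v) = v^5 - 8*v^4 + 15*v^3 + 16*v^2 - 32*v - 24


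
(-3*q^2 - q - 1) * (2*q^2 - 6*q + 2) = -6*q^4 + 16*q^3 - 2*q^2 + 4*q - 2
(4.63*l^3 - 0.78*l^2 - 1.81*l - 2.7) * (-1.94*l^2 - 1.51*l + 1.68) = -8.9822*l^5 - 5.4781*l^4 + 12.4676*l^3 + 6.6607*l^2 + 1.0362*l - 4.536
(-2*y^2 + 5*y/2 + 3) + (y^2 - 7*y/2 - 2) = -y^2 - y + 1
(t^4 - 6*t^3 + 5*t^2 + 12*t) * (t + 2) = t^5 - 4*t^4 - 7*t^3 + 22*t^2 + 24*t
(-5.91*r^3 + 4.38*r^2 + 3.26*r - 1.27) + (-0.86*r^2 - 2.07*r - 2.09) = -5.91*r^3 + 3.52*r^2 + 1.19*r - 3.36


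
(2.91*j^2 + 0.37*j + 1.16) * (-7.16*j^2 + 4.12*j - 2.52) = -20.8356*j^4 + 9.34*j^3 - 14.1144*j^2 + 3.8468*j - 2.9232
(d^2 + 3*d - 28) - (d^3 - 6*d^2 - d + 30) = -d^3 + 7*d^2 + 4*d - 58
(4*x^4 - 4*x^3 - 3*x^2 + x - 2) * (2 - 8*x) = -32*x^5 + 40*x^4 + 16*x^3 - 14*x^2 + 18*x - 4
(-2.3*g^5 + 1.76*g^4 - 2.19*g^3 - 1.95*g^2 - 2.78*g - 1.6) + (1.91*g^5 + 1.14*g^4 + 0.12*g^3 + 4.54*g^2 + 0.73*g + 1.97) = -0.39*g^5 + 2.9*g^4 - 2.07*g^3 + 2.59*g^2 - 2.05*g + 0.37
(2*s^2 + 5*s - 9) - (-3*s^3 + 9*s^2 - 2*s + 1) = 3*s^3 - 7*s^2 + 7*s - 10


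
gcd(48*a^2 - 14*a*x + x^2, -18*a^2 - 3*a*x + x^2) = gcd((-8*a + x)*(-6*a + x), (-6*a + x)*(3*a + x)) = -6*a + x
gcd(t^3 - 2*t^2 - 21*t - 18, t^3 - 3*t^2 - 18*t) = t^2 - 3*t - 18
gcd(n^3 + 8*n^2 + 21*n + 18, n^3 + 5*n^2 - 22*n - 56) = n + 2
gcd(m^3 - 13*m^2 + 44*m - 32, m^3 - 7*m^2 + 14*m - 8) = m^2 - 5*m + 4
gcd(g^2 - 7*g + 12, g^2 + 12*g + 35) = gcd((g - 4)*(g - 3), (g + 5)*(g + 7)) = 1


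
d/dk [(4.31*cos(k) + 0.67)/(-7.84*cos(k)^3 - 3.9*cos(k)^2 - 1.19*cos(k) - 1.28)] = (-67.5808*cos(k)^3 - 32.5674*cos(k)^2 - 5.226*cos(k) + 4.7195)*sin(k)/(61.4656*cos(k)^6 + 61.152*cos(k)^5 + 33.8692*cos(k)^4 + 29.3524*cos(k)^3 + 11.4001*cos(k)^2 + 3.0464*cos(k) + 1.6384)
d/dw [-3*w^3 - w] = -9*w^2 - 1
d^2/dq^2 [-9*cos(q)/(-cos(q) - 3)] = 27*(cos(q)^2 - 3*cos(q) - 2)/(cos(q) + 3)^3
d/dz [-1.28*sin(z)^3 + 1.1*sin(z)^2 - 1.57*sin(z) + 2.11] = (-3.84*sin(z)^2 + 2.2*sin(z) - 1.57)*cos(z)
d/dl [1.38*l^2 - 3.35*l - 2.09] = 2.76*l - 3.35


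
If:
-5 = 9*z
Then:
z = -5/9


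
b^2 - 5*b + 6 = (b - 3)*(b - 2)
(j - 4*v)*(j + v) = j^2 - 3*j*v - 4*v^2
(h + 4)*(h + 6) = h^2 + 10*h + 24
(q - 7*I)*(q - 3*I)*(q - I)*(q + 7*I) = q^4 - 4*I*q^3 + 46*q^2 - 196*I*q - 147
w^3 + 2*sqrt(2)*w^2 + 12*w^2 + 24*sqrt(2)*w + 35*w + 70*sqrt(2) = (w + 5)*(w + 7)*(w + 2*sqrt(2))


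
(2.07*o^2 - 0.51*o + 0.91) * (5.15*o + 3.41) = 10.6605*o^3 + 4.4322*o^2 + 2.9474*o + 3.1031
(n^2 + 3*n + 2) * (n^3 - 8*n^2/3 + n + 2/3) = n^5 + n^4/3 - 5*n^3 - 5*n^2/3 + 4*n + 4/3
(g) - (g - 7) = 7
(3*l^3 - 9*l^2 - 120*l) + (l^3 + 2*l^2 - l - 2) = 4*l^3 - 7*l^2 - 121*l - 2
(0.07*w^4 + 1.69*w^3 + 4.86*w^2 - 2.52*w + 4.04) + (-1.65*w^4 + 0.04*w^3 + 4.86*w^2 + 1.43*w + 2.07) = -1.58*w^4 + 1.73*w^3 + 9.72*w^2 - 1.09*w + 6.11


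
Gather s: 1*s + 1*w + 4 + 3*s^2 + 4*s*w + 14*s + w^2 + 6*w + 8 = 3*s^2 + s*(4*w + 15) + w^2 + 7*w + 12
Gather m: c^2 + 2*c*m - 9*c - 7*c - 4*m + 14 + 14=c^2 - 16*c + m*(2*c - 4) + 28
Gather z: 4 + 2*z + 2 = 2*z + 6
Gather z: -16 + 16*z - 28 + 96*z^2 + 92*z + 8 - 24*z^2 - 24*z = 72*z^2 + 84*z - 36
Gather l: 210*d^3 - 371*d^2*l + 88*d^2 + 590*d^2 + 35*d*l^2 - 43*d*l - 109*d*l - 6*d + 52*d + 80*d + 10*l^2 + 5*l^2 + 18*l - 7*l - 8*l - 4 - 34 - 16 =210*d^3 + 678*d^2 + 126*d + l^2*(35*d + 15) + l*(-371*d^2 - 152*d + 3) - 54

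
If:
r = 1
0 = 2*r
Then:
No Solution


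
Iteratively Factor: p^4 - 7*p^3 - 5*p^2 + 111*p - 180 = (p - 3)*(p^3 - 4*p^2 - 17*p + 60) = (p - 3)^2*(p^2 - p - 20) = (p - 3)^2*(p + 4)*(p - 5)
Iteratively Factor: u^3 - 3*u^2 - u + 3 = (u - 3)*(u^2 - 1) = (u - 3)*(u - 1)*(u + 1)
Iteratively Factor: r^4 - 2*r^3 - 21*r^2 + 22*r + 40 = (r + 4)*(r^3 - 6*r^2 + 3*r + 10) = (r + 1)*(r + 4)*(r^2 - 7*r + 10) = (r - 2)*(r + 1)*(r + 4)*(r - 5)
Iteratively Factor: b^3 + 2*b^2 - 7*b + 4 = (b - 1)*(b^2 + 3*b - 4) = (b - 1)*(b + 4)*(b - 1)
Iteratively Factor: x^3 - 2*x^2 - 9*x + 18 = (x - 2)*(x^2 - 9) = (x - 2)*(x + 3)*(x - 3)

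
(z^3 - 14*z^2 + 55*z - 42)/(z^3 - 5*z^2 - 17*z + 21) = (z - 6)/(z + 3)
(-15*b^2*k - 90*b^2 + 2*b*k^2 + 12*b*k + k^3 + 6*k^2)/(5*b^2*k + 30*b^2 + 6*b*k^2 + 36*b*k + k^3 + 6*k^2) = (-3*b + k)/(b + k)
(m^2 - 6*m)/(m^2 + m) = (m - 6)/(m + 1)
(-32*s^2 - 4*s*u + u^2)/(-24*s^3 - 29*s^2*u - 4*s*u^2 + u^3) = (4*s + u)/(3*s^2 + 4*s*u + u^2)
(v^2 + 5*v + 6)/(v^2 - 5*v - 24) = (v + 2)/(v - 8)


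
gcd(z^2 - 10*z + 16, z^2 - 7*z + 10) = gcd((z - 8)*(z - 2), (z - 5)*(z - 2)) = z - 2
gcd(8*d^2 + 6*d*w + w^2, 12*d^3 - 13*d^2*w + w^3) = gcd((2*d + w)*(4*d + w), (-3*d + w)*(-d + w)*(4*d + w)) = 4*d + w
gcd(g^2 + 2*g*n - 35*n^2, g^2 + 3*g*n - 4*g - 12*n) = 1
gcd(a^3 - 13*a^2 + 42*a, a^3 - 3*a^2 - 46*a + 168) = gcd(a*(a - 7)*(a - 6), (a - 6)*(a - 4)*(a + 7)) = a - 6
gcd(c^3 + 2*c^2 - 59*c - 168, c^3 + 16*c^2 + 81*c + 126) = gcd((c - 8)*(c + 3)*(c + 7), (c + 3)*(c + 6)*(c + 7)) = c^2 + 10*c + 21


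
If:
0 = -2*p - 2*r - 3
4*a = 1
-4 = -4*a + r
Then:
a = 1/4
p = 3/2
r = -3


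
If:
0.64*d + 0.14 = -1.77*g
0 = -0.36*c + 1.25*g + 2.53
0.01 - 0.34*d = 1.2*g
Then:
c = 8.16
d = -1.12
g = 0.32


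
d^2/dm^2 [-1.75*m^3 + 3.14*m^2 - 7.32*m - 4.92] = 6.28 - 10.5*m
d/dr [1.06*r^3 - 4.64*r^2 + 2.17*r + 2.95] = 3.18*r^2 - 9.28*r + 2.17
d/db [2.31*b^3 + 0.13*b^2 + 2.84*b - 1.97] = 6.93*b^2 + 0.26*b + 2.84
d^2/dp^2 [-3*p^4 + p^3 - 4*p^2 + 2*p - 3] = -36*p^2 + 6*p - 8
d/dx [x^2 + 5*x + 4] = 2*x + 5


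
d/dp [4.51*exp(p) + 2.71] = 4.51*exp(p)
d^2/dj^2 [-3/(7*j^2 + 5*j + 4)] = 6*(49*j^2 + 35*j - (14*j + 5)^2 + 28)/(7*j^2 + 5*j + 4)^3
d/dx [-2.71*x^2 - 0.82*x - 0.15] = -5.42*x - 0.82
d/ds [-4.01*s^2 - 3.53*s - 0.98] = -8.02*s - 3.53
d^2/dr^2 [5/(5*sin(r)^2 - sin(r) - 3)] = 5*(100*sin(r)^4 - 15*sin(r)^3 - 89*sin(r)^2 + 27*sin(r) - 32)/(-5*sin(r)^2 + sin(r) + 3)^3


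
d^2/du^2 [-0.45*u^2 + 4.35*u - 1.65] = -0.900000000000000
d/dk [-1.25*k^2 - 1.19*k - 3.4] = -2.5*k - 1.19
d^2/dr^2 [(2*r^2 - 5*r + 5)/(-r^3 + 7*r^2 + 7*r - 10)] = 2*(-2*r^6 + 15*r^5 - 177*r^4 + 798*r^3 - 1350*r^2 + 465*r - 445)/(r^9 - 21*r^8 + 126*r^7 - 19*r^6 - 1302*r^5 + 21*r^4 + 2897*r^3 - 630*r^2 - 2100*r + 1000)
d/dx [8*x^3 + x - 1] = 24*x^2 + 1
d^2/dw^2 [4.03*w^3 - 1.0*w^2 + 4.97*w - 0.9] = 24.18*w - 2.0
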